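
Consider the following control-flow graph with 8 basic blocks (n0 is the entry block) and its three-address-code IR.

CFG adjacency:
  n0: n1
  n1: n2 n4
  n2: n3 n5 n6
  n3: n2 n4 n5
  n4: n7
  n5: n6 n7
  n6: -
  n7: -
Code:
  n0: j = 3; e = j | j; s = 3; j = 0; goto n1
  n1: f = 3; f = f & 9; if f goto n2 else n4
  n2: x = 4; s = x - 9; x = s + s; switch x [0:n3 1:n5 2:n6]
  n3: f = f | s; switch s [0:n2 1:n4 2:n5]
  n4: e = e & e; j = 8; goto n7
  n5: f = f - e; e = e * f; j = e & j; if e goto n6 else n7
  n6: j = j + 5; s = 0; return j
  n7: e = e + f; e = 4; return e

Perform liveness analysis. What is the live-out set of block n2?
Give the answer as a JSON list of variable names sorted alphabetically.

Block summaries:
  n0: {e,j,s} / ∅
  n1: {f} / ∅
  n2: {s,x} / ∅
  n3: {f} / {f,s}
  n4: {e,j} / {e}
  n5: {e,f,j} / {e,f,j}
  n6: {j,s} / {j}
  n7: {e} / {e,f}

Live sets:
  n0 li=∅ lo={e,j}
  n1 li={e,j} lo={e,f,j}
  n2 li={e,f,j} lo={e,f,j,s}
  n3 li={e,f,j,s} lo={e,f,j}
  n4 li={e,f} lo={e,f}
  n5 li={e,f,j} lo={e,f,j}
  n6 li={j} lo=∅
  n7 li={e,f} lo=∅

live-out(n2) = ["e", "f", "j", "s"]

Answer: ["e", "f", "j", "s"]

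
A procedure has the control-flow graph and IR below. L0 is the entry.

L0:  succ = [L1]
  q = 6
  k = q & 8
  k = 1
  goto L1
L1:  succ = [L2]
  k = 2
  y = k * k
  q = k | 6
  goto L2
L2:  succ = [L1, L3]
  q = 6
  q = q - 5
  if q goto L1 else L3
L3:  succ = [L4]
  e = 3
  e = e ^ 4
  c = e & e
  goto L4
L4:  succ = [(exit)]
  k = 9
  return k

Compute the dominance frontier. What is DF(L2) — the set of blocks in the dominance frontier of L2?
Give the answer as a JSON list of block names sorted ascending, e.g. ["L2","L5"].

idom tree: L1←L0 L2←L1 L3←L2 L4←L3
Dom∩ at merges:
  L1: preds {L0,L2}: {L0} ∩ {L0,L1,L2} = {L0}; idom=L0

DF walk-up:
  join L1 pred L0: · stop@L0
  join L1 pred L2: L2→L1 stop@L0
  L0: DF=∅
  L1: DF={L1}
  L2: DF={L1}
  L3: DF=∅
  L4: DF=∅

DF(L2) = ["L1"]

Answer: ["L1"]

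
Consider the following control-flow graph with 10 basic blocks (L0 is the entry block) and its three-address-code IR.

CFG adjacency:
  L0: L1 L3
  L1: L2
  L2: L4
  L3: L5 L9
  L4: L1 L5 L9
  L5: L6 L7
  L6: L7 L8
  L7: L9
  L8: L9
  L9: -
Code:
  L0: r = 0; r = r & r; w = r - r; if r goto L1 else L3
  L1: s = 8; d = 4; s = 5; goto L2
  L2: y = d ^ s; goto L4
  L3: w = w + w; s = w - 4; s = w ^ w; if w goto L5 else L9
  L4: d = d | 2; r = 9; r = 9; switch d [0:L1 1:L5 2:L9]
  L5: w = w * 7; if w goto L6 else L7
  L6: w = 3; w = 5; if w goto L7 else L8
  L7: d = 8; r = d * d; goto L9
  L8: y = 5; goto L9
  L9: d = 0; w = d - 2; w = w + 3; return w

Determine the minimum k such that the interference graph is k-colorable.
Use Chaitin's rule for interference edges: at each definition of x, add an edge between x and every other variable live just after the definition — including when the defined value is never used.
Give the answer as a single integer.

Answer: 3

Derivation:
def/use:
  L0 def {r,w} use ∅
  L1 def {d,s} use ∅
  L2 def {y} use {d,s}
  L3 def {s,w} use {w}
  L4 def {d,r} use {d}
  L5 def {w} use {w}
  L6 def {w} use ∅
  L7 def {d,r} use ∅
  L8 def {y} use ∅
  L9 def {d,w} use ∅

Live sets:
  L0: in=∅ out={w}
  L1: in={w} out={d,s,w}
  L2: in={d,s,w} out={d,w}
  L3: in={w} out={w}
  L4: in={d,w} out={w}
  L5: in={w} out=∅
  L6: in=∅ out=∅
  L7: in=∅ out=∅
  L8: in=∅ out=∅
  L9: in=∅ out=∅

Conflict graph:
  d: {r,s,w,y}
  r: {d,w}
  s: {d,w}
  w: {d,r,s,y}
  y: {d,w}

Registers:
  {d,r,w} pairwise interfere (3-clique) ⇒ χ ≥ 3
  3-colouring: r0={d}  r1={w}  r2={r,s,y}
  χ = 3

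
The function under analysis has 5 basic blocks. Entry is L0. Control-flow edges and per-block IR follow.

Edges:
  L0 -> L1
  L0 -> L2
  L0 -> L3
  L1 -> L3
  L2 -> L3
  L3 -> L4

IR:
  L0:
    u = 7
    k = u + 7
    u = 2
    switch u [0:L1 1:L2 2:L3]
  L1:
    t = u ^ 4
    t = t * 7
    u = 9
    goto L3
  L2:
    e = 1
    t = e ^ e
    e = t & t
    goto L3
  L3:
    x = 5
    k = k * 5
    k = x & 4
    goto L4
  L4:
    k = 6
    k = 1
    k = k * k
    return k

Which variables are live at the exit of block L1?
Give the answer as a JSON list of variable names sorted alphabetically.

Answer: ["k"]

Derivation:
Per-block:
  L0: {k,u} / ∅
  L1: {t,u} / {u}
  L2: {e,t} / ∅
  L3: {k,x} / {k}
  L4: {k} / ∅

Backward fixpoint:
  live L0: ∅→{k,u}
  live L1: {k,u}→{k}
  live L2: {k}→{k}
  live L3: {k}→∅
  live L4: ∅→∅

live-out(L1) = ["k"]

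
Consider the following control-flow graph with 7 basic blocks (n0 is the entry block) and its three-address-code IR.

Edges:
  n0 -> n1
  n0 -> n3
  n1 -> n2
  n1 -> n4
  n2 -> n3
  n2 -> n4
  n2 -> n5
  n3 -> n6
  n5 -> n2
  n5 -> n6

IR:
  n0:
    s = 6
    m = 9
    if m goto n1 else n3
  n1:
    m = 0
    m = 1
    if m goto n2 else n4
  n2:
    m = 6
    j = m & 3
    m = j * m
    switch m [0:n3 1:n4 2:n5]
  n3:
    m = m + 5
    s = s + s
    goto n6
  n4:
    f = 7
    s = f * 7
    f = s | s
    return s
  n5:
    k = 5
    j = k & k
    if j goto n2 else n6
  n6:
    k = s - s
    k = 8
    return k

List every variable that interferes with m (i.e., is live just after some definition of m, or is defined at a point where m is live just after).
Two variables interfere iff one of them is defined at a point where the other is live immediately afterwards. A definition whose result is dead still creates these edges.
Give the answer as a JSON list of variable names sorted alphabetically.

Per-block:
  n0: def={m,s} ue=∅
  n1: def={m} ue=∅
  n2: def={j,m} ue=∅
  n3: def={m,s} ue={m,s}
  n4: def={f,s} ue=∅
  n5: def={j,k} ue=∅
  n6: def={k} ue={s}

Backward fixpoint:
  live n0: ∅→{m,s}
  live n1: {s}→{s}
  live n2: {s}→{m,s}
  live n3: {m,s}→{s}
  live n4: ∅→∅
  live n5: {s}→{s}
  live n6: {s}→∅

Interfere edges:
  f↔{s}
  j↔{m,s}
  k↔{s}
  m↔{j,s}
  s↔{f,j,k,m}

N(m) = ["j", "s"]

Answer: ["j", "s"]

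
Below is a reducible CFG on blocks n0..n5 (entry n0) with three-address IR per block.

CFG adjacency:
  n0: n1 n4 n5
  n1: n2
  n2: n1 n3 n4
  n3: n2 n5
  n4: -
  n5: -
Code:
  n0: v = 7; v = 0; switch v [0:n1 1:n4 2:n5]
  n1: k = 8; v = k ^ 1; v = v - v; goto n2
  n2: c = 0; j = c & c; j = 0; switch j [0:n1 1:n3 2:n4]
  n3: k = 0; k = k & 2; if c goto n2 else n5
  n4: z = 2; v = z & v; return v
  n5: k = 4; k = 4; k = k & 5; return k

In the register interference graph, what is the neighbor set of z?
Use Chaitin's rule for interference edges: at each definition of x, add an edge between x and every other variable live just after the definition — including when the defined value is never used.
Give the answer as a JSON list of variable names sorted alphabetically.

Answer: ["v"]

Working:
Block summaries:
  n0: def={v} ue=∅
  n1: def={k,v} ue=∅
  n2: def={c,j} ue=∅
  n3: def={k} ue={c}
  n4: def={v,z} ue={v}
  n5: def={k} ue=∅

Live sets:
  live n0: ∅→{v}
  live n1: ∅→{v}
  live n2: {v}→{c,v}
  live n3: {c,v}→{v}
  live n4: {v}→∅
  live n5: ∅→∅

Conflict graph:
  c — {j,k,v}
  j — {c,v}
  k — {c,v}
  v — {c,j,k,z}
  z — {v}

N(z) = ["v"]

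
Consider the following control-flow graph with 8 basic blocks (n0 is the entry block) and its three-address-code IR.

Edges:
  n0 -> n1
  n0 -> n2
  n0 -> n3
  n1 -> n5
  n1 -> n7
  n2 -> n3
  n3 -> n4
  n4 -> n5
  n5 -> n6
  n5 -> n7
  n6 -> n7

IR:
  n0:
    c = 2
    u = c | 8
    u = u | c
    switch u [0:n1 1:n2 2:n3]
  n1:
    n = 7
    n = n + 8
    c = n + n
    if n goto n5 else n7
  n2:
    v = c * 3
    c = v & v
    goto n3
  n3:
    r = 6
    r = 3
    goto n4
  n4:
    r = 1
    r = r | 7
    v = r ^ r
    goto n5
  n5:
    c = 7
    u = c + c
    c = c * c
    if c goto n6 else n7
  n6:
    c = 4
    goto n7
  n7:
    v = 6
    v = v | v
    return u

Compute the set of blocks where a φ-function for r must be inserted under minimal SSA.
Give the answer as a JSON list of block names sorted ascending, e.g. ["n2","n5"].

idom tree: n1←n0 n2←n0 n3←n0 n4←n3 n5←n0 n6←n5 n7←n0
Dom at joins:
  n3: preds {n0,n2}: {n0} ∩ {n0,n2} = {n0}; idom=n0
  n5: preds {n1,n4}: {n0,n1} ∩ {n0,n3,n4} = {n0}; idom=n0
  n7: preds {n1,n5,n6}: {n0,n1} ∩ {n0,n5} ∩ {n0,n5,n6} = {n0}; idom=n0

DF walk-up:
  join n3 pred n0: · stop@n0
  join n3 pred n2: n2 stop@n0
  join n5 pred n1: n1 stop@n0
  join n5 pred n4: n4→n3 stop@n0
  join n7 pred n1: n1 stop@n0
  join n7 pred n5: n5 stop@n0
  join n7 pred n6: n6→n5 stop@n0
  DF(n0)=∅
  DF(n1)={n5,n7}
  DF(n2)={n3}
  DF(n3)={n5}
  DF(n4)={n5}
  DF(n5)={n7}
  DF(n6)={n7}
  DF(n7)=∅

φ for r: defs {n3,n4}
  DF⁺ = {n5,n7}

Answer: ["n5", "n7"]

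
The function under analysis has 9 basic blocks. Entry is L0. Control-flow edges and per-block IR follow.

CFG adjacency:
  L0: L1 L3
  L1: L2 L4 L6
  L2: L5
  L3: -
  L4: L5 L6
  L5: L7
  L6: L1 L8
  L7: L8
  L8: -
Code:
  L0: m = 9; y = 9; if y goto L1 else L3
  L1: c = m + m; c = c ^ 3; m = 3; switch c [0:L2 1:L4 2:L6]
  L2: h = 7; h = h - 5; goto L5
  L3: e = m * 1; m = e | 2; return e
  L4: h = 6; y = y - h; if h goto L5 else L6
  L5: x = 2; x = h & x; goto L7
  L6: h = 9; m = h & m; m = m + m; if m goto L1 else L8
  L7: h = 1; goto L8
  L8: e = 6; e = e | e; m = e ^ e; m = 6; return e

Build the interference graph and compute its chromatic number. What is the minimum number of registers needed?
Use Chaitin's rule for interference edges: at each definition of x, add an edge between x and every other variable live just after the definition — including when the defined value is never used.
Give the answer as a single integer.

Per-block:
  L0: def={m,y} ue=∅
  L1: def={c,m} ue={m}
  L2: def={h} ue=∅
  L3: def={e,m} ue={m}
  L4: def={h,y} ue={y}
  L5: def={x} ue={h}
  L6: def={h,m} ue={m}
  L7: def={h} ue=∅
  L8: def={e,m} ue=∅

Liveness:
  live L0: ∅→{m,y}
  live L1: {m,y}→{m,y}
  live L2: ∅→{h}
  live L3: {m}→∅
  live L4: {m,y}→{h,m,y}
  live L5: {h}→∅
  live L6: {m,y}→{m,y}
  live L7: ∅→∅
  live L8: ∅→∅

Interference:
  c — {m,y}
  e — {m}
  h — {m,x,y}
  m — {c,e,h,y}
  x — {h}
  y — {c,h,m}

Colouring:
  {c,m,y} pairwise interfere (3-clique) ⇒ χ ≥ 3
  assign c→c1 e→c1 h→c1 m→c0 x→c0 y→c2 — no edge inside a register ⇒ χ ≤ 3
  χ = 3

Answer: 3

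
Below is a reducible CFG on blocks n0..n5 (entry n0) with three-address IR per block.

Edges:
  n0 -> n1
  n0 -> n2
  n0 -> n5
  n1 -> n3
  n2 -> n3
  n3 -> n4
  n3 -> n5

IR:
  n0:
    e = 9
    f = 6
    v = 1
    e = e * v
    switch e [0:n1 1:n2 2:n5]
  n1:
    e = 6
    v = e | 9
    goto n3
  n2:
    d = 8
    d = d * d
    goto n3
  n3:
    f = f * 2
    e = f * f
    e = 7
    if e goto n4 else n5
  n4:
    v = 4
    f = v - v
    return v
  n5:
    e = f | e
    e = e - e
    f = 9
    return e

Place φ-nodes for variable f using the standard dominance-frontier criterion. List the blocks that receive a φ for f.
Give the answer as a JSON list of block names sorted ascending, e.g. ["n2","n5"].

Answer: ["n5"]

Analysis:
idom tree: n1←n0 n2←n0 n3←n0 n4←n3 n5←n0
Dom∩ at merges:
  n3: preds {n1,n2}: {n0,n1} ∩ {n0,n2} = {n0}; idom=n0
  n5: preds {n0,n3}: {n0} ∩ {n0,n3} = {n0}; idom=n0

DF walk-up:
  join n3 pred n1: n1 stop@n0
  join n3 pred n2: n2 stop@n0
  join n5 pred n0: · stop@n0
  join n5 pred n3: n3 stop@n0
  DF(n0)=∅
  DF(n1)={n3}
  DF(n2)={n3}
  DF(n3)={n5}
  DF(n4)=∅
  DF(n5)=∅

φ for f: defs {n0,n3,n4,n5}
  DF⁺ = {n5}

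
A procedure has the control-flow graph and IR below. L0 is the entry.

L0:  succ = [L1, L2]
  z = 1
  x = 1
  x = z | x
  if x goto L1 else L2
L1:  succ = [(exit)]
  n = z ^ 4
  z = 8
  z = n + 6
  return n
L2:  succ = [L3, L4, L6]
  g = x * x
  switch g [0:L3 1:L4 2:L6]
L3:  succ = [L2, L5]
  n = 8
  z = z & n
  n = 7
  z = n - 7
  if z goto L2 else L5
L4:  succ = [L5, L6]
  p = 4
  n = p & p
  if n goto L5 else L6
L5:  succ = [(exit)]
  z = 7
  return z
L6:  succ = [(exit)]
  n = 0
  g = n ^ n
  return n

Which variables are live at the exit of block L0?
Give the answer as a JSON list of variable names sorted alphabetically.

Answer: ["x", "z"]

Derivation:
Per-block:
  L0: def={x,z} ue=∅
  L1: def={n,z} ue={z}
  L2: def={g} ue={x}
  L3: def={n,z} ue={z}
  L4: def={n,p} ue=∅
  L5: def={z} ue=∅
  L6: def={g,n} ue=∅

Live sets:
  L0: in=∅ out={x,z}
  L1: in={z} out=∅
  L2: in={x,z} out={x,z}
  L3: in={x,z} out={x,z}
  L4: in=∅ out=∅
  L5: in=∅ out=∅
  L6: in=∅ out=∅

live-out(L0) = ["x", "z"]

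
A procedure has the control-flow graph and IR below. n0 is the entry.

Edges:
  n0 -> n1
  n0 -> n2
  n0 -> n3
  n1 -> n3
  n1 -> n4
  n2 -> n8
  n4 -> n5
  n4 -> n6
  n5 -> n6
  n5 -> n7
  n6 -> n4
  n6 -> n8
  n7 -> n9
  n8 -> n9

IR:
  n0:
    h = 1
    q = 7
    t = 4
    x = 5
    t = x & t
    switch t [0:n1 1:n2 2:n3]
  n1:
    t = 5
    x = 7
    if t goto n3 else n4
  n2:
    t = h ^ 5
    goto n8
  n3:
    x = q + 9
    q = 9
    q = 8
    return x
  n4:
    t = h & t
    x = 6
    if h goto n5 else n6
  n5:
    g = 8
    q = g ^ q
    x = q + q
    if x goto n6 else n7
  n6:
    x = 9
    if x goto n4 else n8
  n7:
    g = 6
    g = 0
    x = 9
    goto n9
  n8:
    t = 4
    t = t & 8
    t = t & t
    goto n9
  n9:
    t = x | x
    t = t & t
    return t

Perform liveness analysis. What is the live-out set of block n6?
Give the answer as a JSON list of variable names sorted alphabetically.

def/use:
  n0: def={h,q,t,x} ue=∅
  n1: def={t,x} ue=∅
  n2: def={t} ue={h}
  n3: def={q,x} ue={q}
  n4: def={t,x} ue={h,t}
  n5: def={g,q,x} ue={q}
  n6: def={x} ue=∅
  n7: def={g,x} ue=∅
  n8: def={t} ue=∅
  n9: def={t} ue={x}

Liveness:
  live n0: ∅→{h,q,x}
  live n1: {h,q}→{h,q,t}
  live n2: {h,x}→{x}
  live n3: {q}→∅
  live n4: {h,q,t}→{h,q,t}
  live n5: {h,q,t}→{h,q,t}
  live n6: {h,q,t}→{h,q,t,x}
  live n7: ∅→{x}
  live n8: {x}→{x}
  live n9: {x}→∅

live-out(n6) = ["h", "q", "t", "x"]

Answer: ["h", "q", "t", "x"]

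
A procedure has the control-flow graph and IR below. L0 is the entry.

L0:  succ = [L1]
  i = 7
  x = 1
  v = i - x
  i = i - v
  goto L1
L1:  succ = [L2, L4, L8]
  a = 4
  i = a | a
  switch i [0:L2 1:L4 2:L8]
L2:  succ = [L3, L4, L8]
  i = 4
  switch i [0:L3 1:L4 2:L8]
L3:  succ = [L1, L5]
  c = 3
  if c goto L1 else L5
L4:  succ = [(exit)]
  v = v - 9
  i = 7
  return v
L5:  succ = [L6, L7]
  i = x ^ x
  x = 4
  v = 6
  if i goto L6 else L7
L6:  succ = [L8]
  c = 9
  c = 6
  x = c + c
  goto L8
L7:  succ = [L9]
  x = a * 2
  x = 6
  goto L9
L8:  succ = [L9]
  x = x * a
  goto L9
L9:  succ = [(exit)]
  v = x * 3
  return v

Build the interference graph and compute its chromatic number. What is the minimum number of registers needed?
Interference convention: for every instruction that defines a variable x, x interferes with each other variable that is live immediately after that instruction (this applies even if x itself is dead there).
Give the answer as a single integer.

Block summaries:
  L0 def {i,v,x} use ∅
  L1 def {a,i} use ∅
  L2 def {i} use ∅
  L3 def {c} use ∅
  L4 def {i,v} use {v}
  L5 def {i,v,x} use {x}
  L6 def {c,x} use ∅
  L7 def {x} use {a}
  L8 def {x} use {a,x}
  L9 def {v} use {x}

Live sets:
  live L0: ∅→{v,x}
  live L1: {v,x}→{a,v,x}
  live L2: {a,v,x}→{a,v,x}
  live L3: {a,v,x}→{a,v,x}
  live L4: {v}→∅
  live L5: {a,x}→{a}
  live L6: {a}→{a,x}
  live L7: {a}→{x}
  live L8: {a,x}→{x}
  live L9: {x}→∅

Interference:
  a — {c,i,v,x}
  c — {a,v,x}
  i — {a,v,x}
  v — {a,c,i,x}
  x — {a,c,i,v}

Chromatic number:
  lower bound: {a,c,v,x} mutually conflict ⇒ χ ≥ 4
  assign a→R0 c→R3 i→R3 v→R1 x→R2 — no edge inside a register ⇒ χ ≤ 4
  χ = 4

Answer: 4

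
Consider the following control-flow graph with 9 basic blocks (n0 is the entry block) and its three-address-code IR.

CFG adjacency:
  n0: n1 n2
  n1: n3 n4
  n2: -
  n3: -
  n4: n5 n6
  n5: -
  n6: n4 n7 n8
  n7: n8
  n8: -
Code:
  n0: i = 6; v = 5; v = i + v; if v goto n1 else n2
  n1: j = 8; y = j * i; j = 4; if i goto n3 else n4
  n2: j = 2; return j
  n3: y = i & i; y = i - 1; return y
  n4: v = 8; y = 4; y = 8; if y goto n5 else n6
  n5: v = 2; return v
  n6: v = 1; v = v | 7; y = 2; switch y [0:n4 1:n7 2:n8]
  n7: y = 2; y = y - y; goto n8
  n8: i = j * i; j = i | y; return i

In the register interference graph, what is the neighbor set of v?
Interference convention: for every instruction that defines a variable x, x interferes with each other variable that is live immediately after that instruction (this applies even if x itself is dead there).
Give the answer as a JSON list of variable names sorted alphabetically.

Answer: ["i", "j"]

Derivation:
Per-block:
  n0: {i,v} / ∅
  n1: {j,y} / {i}
  n2: {j} / ∅
  n3: {y} / {i}
  n4: {v,y} / ∅
  n5: {v} / ∅
  n6: {v,y} / ∅
  n7: {y} / ∅
  n8: {i,j} / {i,j,y}

Backward fixpoint:
  n0: in=∅ out={i}
  n1: in={i} out={i,j}
  n2: in=∅ out=∅
  n3: in={i} out=∅
  n4: in={i,j} out={i,j}
  n5: in=∅ out=∅
  n6: in={i,j} out={i,j,y}
  n7: in={i,j} out={i,j,y}
  n8: in={i,j,y} out=∅

Interfere edges:
  i: {j,v,y}
  j: {i,v,y}
  v: {i,j}
  y: {i,j}

N(v) = ["i", "j"]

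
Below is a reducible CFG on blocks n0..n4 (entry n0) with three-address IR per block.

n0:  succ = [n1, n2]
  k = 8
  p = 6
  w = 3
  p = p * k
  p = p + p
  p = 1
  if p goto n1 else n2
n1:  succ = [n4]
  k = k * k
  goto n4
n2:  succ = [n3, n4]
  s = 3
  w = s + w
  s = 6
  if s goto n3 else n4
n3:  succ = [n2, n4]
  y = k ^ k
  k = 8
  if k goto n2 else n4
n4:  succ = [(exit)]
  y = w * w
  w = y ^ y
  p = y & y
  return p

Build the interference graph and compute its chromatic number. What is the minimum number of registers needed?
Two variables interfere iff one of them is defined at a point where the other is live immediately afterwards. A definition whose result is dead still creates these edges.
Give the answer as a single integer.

Answer: 3

Analysis:
Block summaries:
  n0: def={k,p,w} ue=∅
  n1: def={k} ue={k}
  n2: def={s,w} ue={w}
  n3: def={k,y} ue={k}
  n4: def={p,w,y} ue={w}

Backward fixpoint:
  live n0: ∅→{k,w}
  live n1: {k,w}→{w}
  live n2: {k,w}→{k,w}
  live n3: {k,w}→{k,w}
  live n4: {w}→∅

Interference:
  k: {p,s,w}
  p: {k,w}
  s: {k,w}
  w: {k,p,s,y}
  y: {w}

Chromatic number:
  {k,p,w} pairwise interfere (3-clique) ⇒ χ ≥ 3
  3-colouring: r0={w}  r1={k,y}  r2={p,s}
  χ = 3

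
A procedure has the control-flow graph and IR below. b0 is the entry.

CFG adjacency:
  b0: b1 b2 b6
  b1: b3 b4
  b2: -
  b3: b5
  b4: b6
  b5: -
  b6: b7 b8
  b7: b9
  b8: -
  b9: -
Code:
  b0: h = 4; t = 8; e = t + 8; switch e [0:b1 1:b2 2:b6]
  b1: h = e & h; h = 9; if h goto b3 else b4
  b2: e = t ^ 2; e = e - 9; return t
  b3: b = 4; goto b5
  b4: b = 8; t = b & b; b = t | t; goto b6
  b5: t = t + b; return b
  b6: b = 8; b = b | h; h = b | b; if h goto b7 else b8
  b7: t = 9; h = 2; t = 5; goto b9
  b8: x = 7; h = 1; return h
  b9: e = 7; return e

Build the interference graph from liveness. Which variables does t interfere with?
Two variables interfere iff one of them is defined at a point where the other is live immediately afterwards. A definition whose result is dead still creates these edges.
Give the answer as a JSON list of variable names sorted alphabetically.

Block summaries:
  b0: def={e,h,t} ue=∅
  b1: def={h} ue={e,h}
  b2: def={e} ue={t}
  b3: def={b} ue=∅
  b4: def={b,t} ue=∅
  b5: def={t} ue={b,t}
  b6: def={b,h} ue={h}
  b7: def={h,t} ue=∅
  b8: def={h,x} ue=∅
  b9: def={e} ue=∅

Liveness:
  live b0: ∅→{e,h,t}
  live b1: {e,h,t}→{h,t}
  live b2: {t}→∅
  live b3: {t}→{b,t}
  live b4: {h}→{h}
  live b5: {b,t}→∅
  live b6: {h}→∅
  live b7: ∅→∅
  live b8: ∅→∅
  live b9: ∅→∅

Interference:
  b — {h,t}
  e — {h,t}
  h — {b,e,t}
  t — {b,e,h}
  x — ∅

N(t) = ["b", "e", "h"]

Answer: ["b", "e", "h"]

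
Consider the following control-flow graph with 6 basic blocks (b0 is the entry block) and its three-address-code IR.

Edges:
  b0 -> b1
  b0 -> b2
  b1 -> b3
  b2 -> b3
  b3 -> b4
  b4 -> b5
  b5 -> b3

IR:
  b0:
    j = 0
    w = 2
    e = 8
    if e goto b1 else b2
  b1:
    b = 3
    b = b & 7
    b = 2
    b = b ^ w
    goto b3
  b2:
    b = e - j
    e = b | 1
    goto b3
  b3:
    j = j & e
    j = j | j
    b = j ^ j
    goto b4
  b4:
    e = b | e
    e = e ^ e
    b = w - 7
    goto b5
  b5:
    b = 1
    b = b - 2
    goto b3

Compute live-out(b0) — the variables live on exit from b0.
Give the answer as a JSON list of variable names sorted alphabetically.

Per-block:
  b0: {e,j,w} / ∅
  b1: {b} / {w}
  b2: {b,e} / {e,j}
  b3: {b,j} / {e,j}
  b4: {b,e} / {b,e,w}
  b5: {b} / ∅

Live sets:
  live b0: ∅→{e,j,w}
  live b1: {e,j,w}→{e,j,w}
  live b2: {e,j,w}→{e,j,w}
  live b3: {e,j,w}→{b,e,j,w}
  live b4: {b,e,j,w}→{e,j,w}
  live b5: {e,j,w}→{e,j,w}

live-out(b0) = ["e", "j", "w"]

Answer: ["e", "j", "w"]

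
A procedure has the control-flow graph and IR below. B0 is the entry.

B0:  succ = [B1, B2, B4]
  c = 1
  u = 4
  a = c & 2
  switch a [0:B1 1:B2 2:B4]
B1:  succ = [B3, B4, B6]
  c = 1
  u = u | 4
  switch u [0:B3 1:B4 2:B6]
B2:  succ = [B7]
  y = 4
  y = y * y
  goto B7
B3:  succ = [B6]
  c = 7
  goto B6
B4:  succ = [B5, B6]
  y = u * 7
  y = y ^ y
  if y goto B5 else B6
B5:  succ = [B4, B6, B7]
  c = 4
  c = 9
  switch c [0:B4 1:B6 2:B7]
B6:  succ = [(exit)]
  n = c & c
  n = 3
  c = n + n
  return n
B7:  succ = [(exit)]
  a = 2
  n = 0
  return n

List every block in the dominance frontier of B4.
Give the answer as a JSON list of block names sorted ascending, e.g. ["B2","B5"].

Answer: ["B4", "B6", "B7"]

Working:
idom tree: B1←B0 B2←B0 B3←B1 B4←B0 B5←B4 B6←B0 B7←B0
Dom at joins:
  B4: preds {B0,B1,B5}: {B0} ∩ {B0,B1} ∩ {B0,B4,B5} = {B0}; idom=B0
  B6: preds {B1,B3,B4,B5}: {B0,B1} ∩ {B0,B1,B3} ∩ {B0,B4} ∩ {B0,B4,B5} = {B0}; idom=B0
  B7: preds {B2,B5}: {B0,B2} ∩ {B0,B4,B5} = {B0}; idom=B0

DF walk-up:
  join B4 pred B0: · stop@B0
  join B4 pred B1: B1 stop@B0
  join B4 pred B5: B5→B4 stop@B0
  join B6 pred B1: B1 stop@B0
  join B6 pred B3: B3→B1 stop@B0
  join B6 pred B4: B4 stop@B0
  join B6 pred B5: B5→B4 stop@B0
  join B7 pred B2: B2 stop@B0
  join B7 pred B5: B5→B4 stop@B0
  B0 → ∅
  B1 → {B4,B6}
  B2 → {B7}
  B3 → {B6}
  B4 → {B4,B6,B7}
  B5 → {B4,B6,B7}
  B6 → ∅
  B7 → ∅

DF(B4) = ["B4", "B6", "B7"]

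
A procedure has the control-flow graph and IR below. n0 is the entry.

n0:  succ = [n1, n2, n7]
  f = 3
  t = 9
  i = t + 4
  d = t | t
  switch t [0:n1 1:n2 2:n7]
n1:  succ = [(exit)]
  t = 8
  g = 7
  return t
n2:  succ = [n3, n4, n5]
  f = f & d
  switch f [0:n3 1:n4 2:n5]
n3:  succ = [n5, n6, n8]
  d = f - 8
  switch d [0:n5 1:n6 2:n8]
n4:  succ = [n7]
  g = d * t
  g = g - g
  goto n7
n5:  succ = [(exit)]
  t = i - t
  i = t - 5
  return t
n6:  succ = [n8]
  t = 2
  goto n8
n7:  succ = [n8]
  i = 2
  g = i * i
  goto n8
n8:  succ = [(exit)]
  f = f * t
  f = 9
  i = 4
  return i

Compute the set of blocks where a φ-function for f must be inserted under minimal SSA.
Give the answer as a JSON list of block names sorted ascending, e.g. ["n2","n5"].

Answer: ["n7", "n8"]

Derivation:
idom tree: n1←n0 n2←n0 n3←n2 n4←n2 n5←n2 n6←n3 n7←n0 n8←n0
Dom∩ at merges:
  n5: preds {n2,n3}: {n0,n2} ∩ {n0,n2,n3} = {n0,n2}; idom=n2
  n7: preds {n0,n4}: {n0} ∩ {n0,n2,n4} = {n0}; idom=n0
  n8: preds {n3,n6,n7}: {n0,n2,n3} ∩ {n0,n2,n3,n6} ∩ {n0,n7} = {n0}; idom=n0

Frontier:
  n5←n2: walk · to n2
  n5←n3: walk n3 to n2
  n7←n0: walk · to n0
  n7←n4: walk n4→n2 to n0
  n8←n3: walk n3→n2 to n0
  n8←n6: walk n6→n3→n2 to n0
  n8←n7: walk n7 to n0
  n0 → ∅
  n1 → ∅
  n2 → {n7,n8}
  n3 → {n5,n8}
  n4 → {n7}
  n5 → ∅
  n6 → {n8}
  n7 → {n8}
  n8 → ∅

φ for f: defs {n0,n2,n8}
  DF⁺ = {n7,n8}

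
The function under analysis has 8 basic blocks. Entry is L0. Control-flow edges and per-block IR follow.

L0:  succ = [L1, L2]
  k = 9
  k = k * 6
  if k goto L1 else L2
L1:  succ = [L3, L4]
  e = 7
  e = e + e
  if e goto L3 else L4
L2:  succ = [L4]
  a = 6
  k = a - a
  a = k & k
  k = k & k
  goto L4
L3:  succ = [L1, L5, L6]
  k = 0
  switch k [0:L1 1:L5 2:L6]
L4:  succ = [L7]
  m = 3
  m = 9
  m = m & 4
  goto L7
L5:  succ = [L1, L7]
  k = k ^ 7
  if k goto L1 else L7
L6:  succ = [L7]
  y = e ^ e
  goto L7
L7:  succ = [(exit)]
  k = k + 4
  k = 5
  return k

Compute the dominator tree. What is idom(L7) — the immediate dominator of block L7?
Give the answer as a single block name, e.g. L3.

idom tree: L1←L0 L2←L0 L3←L1 L4←L0 L5←L3 L6←L3 L7←L0
Join-block Dom:
  L1: preds {L0,L3,L5}: {L0} ∩ {L0,L1,L3} ∩ {L0,L1,L3,L5} = {L0}; idom=L0
  L4: preds {L1,L2}: {L0,L1} ∩ {L0,L2} = {L0}; idom=L0
  L7: preds {L4,L5,L6}: {L0,L4} ∩ {L0,L1,L3,L5} ∩ {L0,L1,L3,L6} = {L0}; idom=L0

idom(L7) = L0

Answer: L0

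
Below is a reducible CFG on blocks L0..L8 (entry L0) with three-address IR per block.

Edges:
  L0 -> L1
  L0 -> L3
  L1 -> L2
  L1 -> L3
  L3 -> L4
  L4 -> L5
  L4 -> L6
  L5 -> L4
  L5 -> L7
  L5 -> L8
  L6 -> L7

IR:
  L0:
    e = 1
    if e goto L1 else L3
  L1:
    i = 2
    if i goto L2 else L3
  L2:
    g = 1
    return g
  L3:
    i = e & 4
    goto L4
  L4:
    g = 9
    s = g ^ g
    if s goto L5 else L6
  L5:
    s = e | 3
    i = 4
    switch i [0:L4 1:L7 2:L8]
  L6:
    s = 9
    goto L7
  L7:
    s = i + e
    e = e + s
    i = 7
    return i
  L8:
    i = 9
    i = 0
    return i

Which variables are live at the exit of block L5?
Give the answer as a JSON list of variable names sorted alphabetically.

Answer: ["e", "i"]

Derivation:
Block summaries:
  L0: def={e} ue=∅
  L1: def={i} ue=∅
  L2: def={g} ue=∅
  L3: def={i} ue={e}
  L4: def={g,s} ue=∅
  L5: def={i,s} ue={e}
  L6: def={s} ue=∅
  L7: def={e,i,s} ue={e,i}
  L8: def={i} ue=∅

Backward fixpoint:
  L0: in=∅ out={e}
  L1: in={e} out={e}
  L2: in=∅ out=∅
  L3: in={e} out={e,i}
  L4: in={e,i} out={e,i}
  L5: in={e} out={e,i}
  L6: in={e,i} out={e,i}
  L7: in={e,i} out=∅
  L8: in=∅ out=∅

live-out(L5) = ["e", "i"]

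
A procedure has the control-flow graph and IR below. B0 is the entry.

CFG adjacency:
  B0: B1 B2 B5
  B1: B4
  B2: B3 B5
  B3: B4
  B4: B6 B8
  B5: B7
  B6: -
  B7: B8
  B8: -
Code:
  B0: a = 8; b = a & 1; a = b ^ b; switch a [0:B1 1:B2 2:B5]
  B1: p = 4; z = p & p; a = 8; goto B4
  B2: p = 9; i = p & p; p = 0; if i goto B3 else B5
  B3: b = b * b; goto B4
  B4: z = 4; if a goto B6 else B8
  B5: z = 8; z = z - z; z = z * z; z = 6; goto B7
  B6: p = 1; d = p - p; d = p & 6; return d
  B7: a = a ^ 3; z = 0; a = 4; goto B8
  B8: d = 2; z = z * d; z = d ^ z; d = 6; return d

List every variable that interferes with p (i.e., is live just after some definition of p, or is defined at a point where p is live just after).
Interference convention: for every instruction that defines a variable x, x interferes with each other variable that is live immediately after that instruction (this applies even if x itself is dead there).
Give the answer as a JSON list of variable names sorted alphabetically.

Block summaries:
  B0: def={a,b} ue=∅
  B1: def={a,p,z} ue=∅
  B2: def={i,p} ue=∅
  B3: def={b} ue={b}
  B4: def={z} ue={a}
  B5: def={z} ue=∅
  B6: def={d,p} ue=∅
  B7: def={a,z} ue={a}
  B8: def={d,z} ue={z}

Backward fixpoint:
  live B0: ∅→{a,b}
  live B1: ∅→{a}
  live B2: {a,b}→{a,b}
  live B3: {a,b}→{a}
  live B4: {a}→{z}
  live B5: {a}→{a}
  live B6: ∅→∅
  live B7: {a}→{z}
  live B8: {z}→∅

Conflict graph:
  a↔{b,i,p,z}
  b↔{a,i,p}
  d↔{p,z}
  i↔{a,b,p}
  p↔{a,b,d,i}
  z↔{a,d}

N(p) = ["a", "b", "d", "i"]

Answer: ["a", "b", "d", "i"]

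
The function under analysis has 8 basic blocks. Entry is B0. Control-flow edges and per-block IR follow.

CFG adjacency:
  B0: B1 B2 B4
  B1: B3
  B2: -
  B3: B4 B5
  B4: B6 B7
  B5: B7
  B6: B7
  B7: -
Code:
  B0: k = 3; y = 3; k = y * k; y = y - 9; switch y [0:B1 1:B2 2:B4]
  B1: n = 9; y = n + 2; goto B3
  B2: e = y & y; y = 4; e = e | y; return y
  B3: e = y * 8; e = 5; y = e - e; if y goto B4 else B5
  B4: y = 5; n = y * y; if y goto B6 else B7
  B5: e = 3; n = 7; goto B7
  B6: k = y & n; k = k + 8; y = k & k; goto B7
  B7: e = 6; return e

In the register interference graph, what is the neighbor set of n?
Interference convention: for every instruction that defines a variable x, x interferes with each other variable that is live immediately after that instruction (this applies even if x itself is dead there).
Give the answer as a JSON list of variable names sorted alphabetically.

Answer: ["y"]

Analysis:
Per-block:
  B0 def {k,y} use ∅
  B1 def {n,y} use ∅
  B2 def {e,y} use {y}
  B3 def {e,y} use {y}
  B4 def {n,y} use ∅
  B5 def {e,n} use ∅
  B6 def {k,y} use {n,y}
  B7 def {e} use ∅

Backward fixpoint:
  B0: in=∅ out={y}
  B1: in=∅ out={y}
  B2: in={y} out=∅
  B3: in={y} out=∅
  B4: in=∅ out={n,y}
  B5: in=∅ out=∅
  B6: in={n,y} out=∅
  B7: in=∅ out=∅

Interfere edges:
  e — {y}
  k — {y}
  n — {y}
  y — {e,k,n}

N(n) = ["y"]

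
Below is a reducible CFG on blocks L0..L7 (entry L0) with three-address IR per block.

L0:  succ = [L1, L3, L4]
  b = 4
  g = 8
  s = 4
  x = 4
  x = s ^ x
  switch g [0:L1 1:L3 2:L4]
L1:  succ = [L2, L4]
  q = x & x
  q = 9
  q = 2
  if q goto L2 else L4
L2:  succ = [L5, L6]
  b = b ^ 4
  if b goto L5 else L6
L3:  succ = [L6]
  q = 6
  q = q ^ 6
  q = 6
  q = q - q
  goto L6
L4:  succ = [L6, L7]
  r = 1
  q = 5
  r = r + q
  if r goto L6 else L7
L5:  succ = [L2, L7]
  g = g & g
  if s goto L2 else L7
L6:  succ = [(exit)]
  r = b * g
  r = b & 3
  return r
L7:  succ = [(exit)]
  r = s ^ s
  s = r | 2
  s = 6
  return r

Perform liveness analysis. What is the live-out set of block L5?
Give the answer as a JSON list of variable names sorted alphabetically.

Answer: ["b", "g", "s"]

Working:
Block summaries:
  L0: {b,g,s,x} / ∅
  L1: {q} / {x}
  L2: {b} / {b}
  L3: {q} / ∅
  L4: {q,r} / ∅
  L5: {g} / {g,s}
  L6: {r} / {b,g}
  L7: {r,s} / {s}

Live sets:
  live L0: ∅→{b,g,s,x}
  live L1: {b,g,s,x}→{b,g,s}
  live L2: {b,g,s}→{b,g,s}
  live L3: {b,g}→{b,g}
  live L4: {b,g,s}→{b,g,s}
  live L5: {b,g,s}→{b,g,s}
  live L6: {b,g}→∅
  live L7: {s}→∅

live-out(L5) = ["b", "g", "s"]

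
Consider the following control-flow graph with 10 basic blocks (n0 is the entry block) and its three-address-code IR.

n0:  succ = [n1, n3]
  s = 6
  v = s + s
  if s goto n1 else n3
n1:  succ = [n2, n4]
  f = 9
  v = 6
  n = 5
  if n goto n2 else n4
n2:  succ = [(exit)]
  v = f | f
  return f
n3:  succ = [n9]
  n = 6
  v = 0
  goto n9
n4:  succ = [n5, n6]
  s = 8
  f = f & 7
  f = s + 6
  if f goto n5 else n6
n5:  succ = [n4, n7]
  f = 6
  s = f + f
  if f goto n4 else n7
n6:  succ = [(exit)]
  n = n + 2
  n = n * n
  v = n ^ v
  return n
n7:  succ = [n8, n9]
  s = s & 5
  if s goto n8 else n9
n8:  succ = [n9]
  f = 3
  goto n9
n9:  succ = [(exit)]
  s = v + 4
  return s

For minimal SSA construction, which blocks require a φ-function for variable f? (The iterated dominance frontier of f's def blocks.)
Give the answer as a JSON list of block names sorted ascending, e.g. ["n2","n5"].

Answer: ["n4", "n9"]

Analysis:
idom tree: n1←n0 n2←n1 n3←n0 n4←n1 n5←n4 n6←n4 n7←n5 n8←n7 n9←n0
Join-block Dom:
  n4: preds {n1,n5}: {n0,n1} ∩ {n0,n1,n4,n5} = {n0,n1}; idom=n1
  n9: preds {n3,n7,n8}: {n0,n3} ∩ {n0,n1,n4,n5,n7} ∩ {n0,n1,n4,n5,n7,n8} = {n0}; idom=n0

Frontier:
  n4←n1: walk · to n1
  n4←n5: walk n5→n4 to n1
  n9←n3: walk n3 to n0
  n9←n7: walk n7→n5→n4→n1 to n0
  n9←n8: walk n8→n7→n5→n4→n1 to n0
  n0: DF=∅
  n1: DF={n9}
  n2: DF=∅
  n3: DF={n9}
  n4: DF={n4,n9}
  n5: DF={n4,n9}
  n6: DF=∅
  n7: DF={n9}
  n8: DF={n9}
  n9: DF=∅

φ for f: defs {n1,n4,n5,n8}
  DF⁺ = {n4,n9}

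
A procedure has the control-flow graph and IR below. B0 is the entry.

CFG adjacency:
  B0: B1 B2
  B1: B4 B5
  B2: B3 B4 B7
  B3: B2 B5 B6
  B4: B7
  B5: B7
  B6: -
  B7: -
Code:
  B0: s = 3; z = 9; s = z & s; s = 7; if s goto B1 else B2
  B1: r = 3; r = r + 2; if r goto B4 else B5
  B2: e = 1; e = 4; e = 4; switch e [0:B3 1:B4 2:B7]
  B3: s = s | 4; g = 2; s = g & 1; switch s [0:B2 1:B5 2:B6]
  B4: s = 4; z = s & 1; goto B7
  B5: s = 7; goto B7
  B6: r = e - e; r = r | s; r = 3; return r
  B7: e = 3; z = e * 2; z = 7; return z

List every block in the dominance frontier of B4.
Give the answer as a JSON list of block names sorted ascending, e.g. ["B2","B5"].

idom tree: B1←B0 B2←B0 B3←B2 B4←B0 B5←B0 B6←B3 B7←B0
Join-block Dom:
  B2: preds {B0,B3}: {B0} ∩ {B0,B2,B3} = {B0}; idom=B0
  B4: preds {B1,B2}: {B0,B1} ∩ {B0,B2} = {B0}; idom=B0
  B5: preds {B1,B3}: {B0,B1} ∩ {B0,B2,B3} = {B0}; idom=B0
  B7: preds {B2,B4,B5}: {B0,B2} ∩ {B0,B4} ∩ {B0,B5} = {B0}; idom=B0

DF derivation:
  join B2 pred B0: · stop@B0
  join B2 pred B3: B3→B2 stop@B0
  join B4 pred B1: B1 stop@B0
  join B4 pred B2: B2 stop@B0
  join B5 pred B1: B1 stop@B0
  join B5 pred B3: B3→B2 stop@B0
  join B7 pred B2: B2 stop@B0
  join B7 pred B4: B4 stop@B0
  join B7 pred B5: B5 stop@B0
  B0 → ∅
  B1 → {B4,B5}
  B2 → {B2,B4,B5,B7}
  B3 → {B2,B5}
  B4 → {B7}
  B5 → {B7}
  B6 → ∅
  B7 → ∅

DF(B4) = ["B7"]

Answer: ["B7"]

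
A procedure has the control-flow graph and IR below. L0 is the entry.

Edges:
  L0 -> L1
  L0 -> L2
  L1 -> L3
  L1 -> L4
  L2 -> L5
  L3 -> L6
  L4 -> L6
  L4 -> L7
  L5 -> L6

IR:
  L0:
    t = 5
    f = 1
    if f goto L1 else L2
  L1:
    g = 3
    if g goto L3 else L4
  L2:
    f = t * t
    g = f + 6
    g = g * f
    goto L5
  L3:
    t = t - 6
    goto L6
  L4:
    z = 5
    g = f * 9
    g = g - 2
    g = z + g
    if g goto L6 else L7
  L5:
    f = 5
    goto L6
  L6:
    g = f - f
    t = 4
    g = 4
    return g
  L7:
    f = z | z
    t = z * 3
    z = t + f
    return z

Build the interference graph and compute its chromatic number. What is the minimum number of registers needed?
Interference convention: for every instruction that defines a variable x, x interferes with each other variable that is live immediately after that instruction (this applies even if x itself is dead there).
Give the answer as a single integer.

Answer: 3

Derivation:
def/use:
  L0: {f,t} / ∅
  L1: {g} / ∅
  L2: {f,g} / {t}
  L3: {t} / {t}
  L4: {g,z} / {f}
  L5: {f} / ∅
  L6: {g,t} / {f}
  L7: {f,t,z} / {z}

Live sets:
  L0 li=∅ lo={f,t}
  L1 li={f,t} lo={f,t}
  L2 li={t} lo=∅
  L3 li={f,t} lo={f}
  L4 li={f} lo={f,z}
  L5 li=∅ lo={f}
  L6 li={f} lo=∅
  L7 li={z} lo=∅

Interference:
  f: {g,t,z}
  g: {f,t,z}
  t: {f,g}
  z: {f,g}

Colouring:
  lower bound: {f,g,t} mutually conflict ⇒ χ ≥ 3
  assign f→r0 g→r1 t→r2 z→r2 — no edge inside a register ⇒ χ ≤ 3
  χ = 3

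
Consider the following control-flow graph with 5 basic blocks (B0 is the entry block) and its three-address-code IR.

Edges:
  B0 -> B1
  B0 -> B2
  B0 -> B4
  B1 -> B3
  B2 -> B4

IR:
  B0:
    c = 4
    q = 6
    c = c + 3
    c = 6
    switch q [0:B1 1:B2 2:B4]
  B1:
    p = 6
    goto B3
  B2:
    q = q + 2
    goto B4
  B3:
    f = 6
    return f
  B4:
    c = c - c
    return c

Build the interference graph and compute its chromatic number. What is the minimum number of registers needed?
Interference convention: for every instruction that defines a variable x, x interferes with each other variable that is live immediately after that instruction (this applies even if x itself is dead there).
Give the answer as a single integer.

Block summaries:
  B0: {c,q} / ∅
  B1: {p} / ∅
  B2: {q} / {q}
  B3: {f} / ∅
  B4: {c} / {c}

Liveness:
  B0 li=∅ lo={c,q}
  B1 li=∅ lo=∅
  B2 li={c,q} lo={c}
  B3 li=∅ lo=∅
  B4 li={c} lo=∅

Interference:
  c↔{q}
  f↔∅
  p↔∅
  q↔{c}

Registers:
  clique {c,q} ⇒ need ≥ 2
  2-colouring: c0={c,f,p}  c1={q}
  χ = 2

Answer: 2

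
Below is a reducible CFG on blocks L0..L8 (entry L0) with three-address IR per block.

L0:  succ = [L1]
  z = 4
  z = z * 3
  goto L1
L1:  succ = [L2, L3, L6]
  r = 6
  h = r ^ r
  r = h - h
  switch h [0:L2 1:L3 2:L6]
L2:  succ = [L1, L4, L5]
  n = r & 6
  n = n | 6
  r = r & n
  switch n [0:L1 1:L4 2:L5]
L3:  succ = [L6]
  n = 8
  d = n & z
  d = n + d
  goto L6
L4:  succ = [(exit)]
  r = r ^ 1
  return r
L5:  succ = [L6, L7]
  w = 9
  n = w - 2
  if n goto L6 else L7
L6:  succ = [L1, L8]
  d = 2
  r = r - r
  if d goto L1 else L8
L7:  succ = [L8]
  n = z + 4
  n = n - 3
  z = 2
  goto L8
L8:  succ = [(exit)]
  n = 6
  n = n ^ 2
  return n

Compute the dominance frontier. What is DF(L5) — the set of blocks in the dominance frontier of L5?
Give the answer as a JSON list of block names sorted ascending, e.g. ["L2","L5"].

Answer: ["L6", "L8"]

Derivation:
idom tree: L1←L0 L2←L1 L3←L1 L4←L2 L5←L2 L6←L1 L7←L5 L8←L1
Dom at joins:
  L1: preds {L0,L2,L6}: {L0} ∩ {L0,L1,L2} ∩ {L0,L1,L6} = {L0}; idom=L0
  L6: preds {L1,L3,L5}: {L0,L1} ∩ {L0,L1,L3} ∩ {L0,L1,L2,L5} = {L0,L1}; idom=L1
  L8: preds {L6,L7}: {L0,L1,L6} ∩ {L0,L1,L2,L5,L7} = {L0,L1}; idom=L1

DF walk-up:
  join L1 pred L0: · stop@L0
  join L1 pred L2: L2→L1 stop@L0
  join L1 pred L6: L6→L1 stop@L0
  join L6 pred L1: · stop@L1
  join L6 pred L3: L3 stop@L1
  join L6 pred L5: L5→L2 stop@L1
  join L8 pred L6: L6 stop@L1
  join L8 pred L7: L7→L5→L2 stop@L1
  DF(L0)=∅
  DF(L1)={L1}
  DF(L2)={L1,L6,L8}
  DF(L3)={L6}
  DF(L4)=∅
  DF(L5)={L6,L8}
  DF(L6)={L1,L8}
  DF(L7)={L8}
  DF(L8)=∅

DF(L5) = ["L6", "L8"]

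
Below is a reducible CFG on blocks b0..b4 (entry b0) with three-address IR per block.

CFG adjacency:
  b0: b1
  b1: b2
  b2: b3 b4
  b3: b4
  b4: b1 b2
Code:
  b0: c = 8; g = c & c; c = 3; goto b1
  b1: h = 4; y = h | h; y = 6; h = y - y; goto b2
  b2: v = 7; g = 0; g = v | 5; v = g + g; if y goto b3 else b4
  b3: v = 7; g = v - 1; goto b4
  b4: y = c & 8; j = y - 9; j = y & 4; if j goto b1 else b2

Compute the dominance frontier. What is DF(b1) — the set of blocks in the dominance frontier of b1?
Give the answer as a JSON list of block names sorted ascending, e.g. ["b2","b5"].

Answer: ["b1"]

Derivation:
idom tree: b1←b0 b2←b1 b3←b2 b4←b2
Dom∩ at merges:
  b1: preds {b0,b4}: {b0} ∩ {b0,b1,b2,b4} = {b0}; idom=b0
  b2: preds {b1,b4}: {b0,b1} ∩ {b0,b1,b2,b4} = {b0,b1}; idom=b1
  b4: preds {b2,b3}: {b0,b1,b2} ∩ {b0,b1,b2,b3} = {b0,b1,b2}; idom=b2

Frontier:
  join b1 pred b0: · stop@b0
  join b1 pred b4: b4→b2→b1 stop@b0
  join b2 pred b1: · stop@b1
  join b2 pred b4: b4→b2 stop@b1
  join b4 pred b2: · stop@b2
  join b4 pred b3: b3 stop@b2
  b0 → ∅
  b1 → {b1}
  b2 → {b1,b2}
  b3 → {b4}
  b4 → {b1,b2}

DF(b1) = ["b1"]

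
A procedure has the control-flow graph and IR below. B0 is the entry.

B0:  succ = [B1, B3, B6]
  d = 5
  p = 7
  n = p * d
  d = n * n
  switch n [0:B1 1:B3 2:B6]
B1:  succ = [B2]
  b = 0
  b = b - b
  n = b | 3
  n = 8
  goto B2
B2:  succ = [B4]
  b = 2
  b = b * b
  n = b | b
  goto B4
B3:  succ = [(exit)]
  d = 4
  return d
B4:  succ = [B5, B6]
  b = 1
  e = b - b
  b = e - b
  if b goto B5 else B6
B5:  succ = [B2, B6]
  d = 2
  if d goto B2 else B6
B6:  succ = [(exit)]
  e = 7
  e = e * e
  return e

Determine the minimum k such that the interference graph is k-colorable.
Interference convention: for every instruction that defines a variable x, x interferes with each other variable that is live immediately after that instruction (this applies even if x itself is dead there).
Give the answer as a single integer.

Answer: 2

Derivation:
Block summaries:
  B0 def {d,n,p} use ∅
  B1 def {b,n} use ∅
  B2 def {b,n} use ∅
  B3 def {d} use ∅
  B4 def {b,e} use ∅
  B5 def {d} use ∅
  B6 def {e} use ∅

Live sets:
  B0: in=∅ out=∅
  B1: in=∅ out=∅
  B2: in=∅ out=∅
  B3: in=∅ out=∅
  B4: in=∅ out=∅
  B5: in=∅ out=∅
  B6: in=∅ out=∅

Conflict graph:
  b↔{e}
  d↔{n,p}
  e↔{b}
  n↔{d}
  p↔{d}

Registers:
  clique {b,e} ⇒ need ≥ 2
  assign b→R0 d→R0 e→R1 n→R1 p→R1 — no edge inside a register ⇒ χ ≤ 2
  χ = 2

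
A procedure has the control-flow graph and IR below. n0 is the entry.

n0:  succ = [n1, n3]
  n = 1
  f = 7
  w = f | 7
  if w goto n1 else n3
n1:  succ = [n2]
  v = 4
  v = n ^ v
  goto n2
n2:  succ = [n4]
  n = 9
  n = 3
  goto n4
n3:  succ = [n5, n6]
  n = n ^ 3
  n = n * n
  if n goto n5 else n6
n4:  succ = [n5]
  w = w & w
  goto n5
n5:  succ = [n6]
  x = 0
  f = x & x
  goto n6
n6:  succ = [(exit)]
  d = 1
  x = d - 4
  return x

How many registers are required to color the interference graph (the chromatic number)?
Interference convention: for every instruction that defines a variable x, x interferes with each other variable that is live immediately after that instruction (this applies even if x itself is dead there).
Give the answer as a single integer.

Per-block:
  n0: def={f,n,w} ue=∅
  n1: def={v} ue={n}
  n2: def={n} ue=∅
  n3: def={n} ue={n}
  n4: def={w} ue={w}
  n5: def={f,x} ue=∅
  n6: def={d,x} ue=∅

Live sets:
  live n0: ∅→{n,w}
  live n1: {n,w}→{w}
  live n2: {w}→{w}
  live n3: {n}→∅
  live n4: {w}→∅
  live n5: ∅→∅
  live n6: ∅→∅

Conflict graph:
  d↔∅
  f↔{n}
  n↔{f,v,w}
  v↔{n,w}
  w↔{n,v}
  x↔∅

Colouring:
  {n,v,w} pairwise interfere (3-clique) ⇒ χ ≥ 3
  3-colouring: R0={d,n,x}  R1={f,v}  R2={w}
  χ = 3

Answer: 3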